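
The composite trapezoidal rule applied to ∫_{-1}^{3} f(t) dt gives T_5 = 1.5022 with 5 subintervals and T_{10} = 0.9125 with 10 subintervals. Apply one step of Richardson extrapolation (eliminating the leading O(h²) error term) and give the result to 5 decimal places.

R = (4·T_{10} − T_5) / 3 = (4·0.9125 − 1.5022)/3 = (2.1478)/3 = 0.71593.

0.71593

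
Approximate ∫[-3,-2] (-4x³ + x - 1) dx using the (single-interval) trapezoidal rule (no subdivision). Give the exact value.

T = (b−a)/2 · [f(-3) + f(-2)] = 0.5·[104 + 29] = 66.5.

66.5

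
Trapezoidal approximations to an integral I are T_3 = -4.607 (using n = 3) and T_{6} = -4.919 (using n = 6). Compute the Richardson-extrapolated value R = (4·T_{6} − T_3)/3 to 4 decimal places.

R = (4·T_{6} − T_3) / 3 = (4·(-4.919) − (-4.607))/3 = (-15.069)/3 = -5.0230.

-5.0230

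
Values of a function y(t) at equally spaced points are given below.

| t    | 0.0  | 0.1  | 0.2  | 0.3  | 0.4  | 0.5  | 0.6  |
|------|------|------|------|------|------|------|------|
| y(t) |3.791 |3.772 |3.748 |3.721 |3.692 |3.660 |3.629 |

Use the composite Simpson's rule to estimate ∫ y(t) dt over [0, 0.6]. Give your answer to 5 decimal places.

2.23040

h = 0.1, n = 6.
(h/3)·[y₀ + 4y₁ + 2y₂ + 4y₃ + 2y₄ + 4y₅ + y₆] = 0.033333·(66.912) = 2.23040.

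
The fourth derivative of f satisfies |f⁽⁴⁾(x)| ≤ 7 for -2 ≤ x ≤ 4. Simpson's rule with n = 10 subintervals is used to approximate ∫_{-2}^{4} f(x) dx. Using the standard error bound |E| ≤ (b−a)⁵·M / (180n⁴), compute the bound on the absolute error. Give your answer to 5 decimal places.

|E| ≤ (6)⁵·7 / (180·10⁴) = 54432/1800000 = 0.03024.

0.03024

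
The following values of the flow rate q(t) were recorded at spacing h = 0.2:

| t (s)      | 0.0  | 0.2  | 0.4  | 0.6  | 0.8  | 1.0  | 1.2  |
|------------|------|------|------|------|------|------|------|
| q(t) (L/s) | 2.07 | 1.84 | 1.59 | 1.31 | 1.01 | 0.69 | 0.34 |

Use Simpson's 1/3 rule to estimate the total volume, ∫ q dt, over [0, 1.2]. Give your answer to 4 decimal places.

1.5313

h = 0.2, n = 6.
(h/3)·[y₀ + 4y₁ + 2y₂ + 4y₃ + 2y₄ + 4y₅ + y₆] = 0.066667·(22.97) = 1.5313.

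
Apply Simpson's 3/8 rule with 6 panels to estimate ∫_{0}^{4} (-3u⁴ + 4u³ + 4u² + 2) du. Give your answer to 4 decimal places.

-265.7778

h = (4 − 0)/6 = 0.666667.
Nodes u₀,…,u₆ = 0, 0.666667, 1.333333, 2, 2.666667, 3.333333, 4.
f(u) = -3u⁴ + 4u³ + 4u² + 2: f₀=2, f₁=4.370370, f₂=9.111111, f₃=2, f₄=-45.407407, f₅=-175.777778, f₆=-446.
(3h/8)·[f₀ + 3f₁ + 3f₂ + 2f₃ + 3f₄ + 3f₅ + f₆] = 0.25·(-1063.111111) = -265.7778.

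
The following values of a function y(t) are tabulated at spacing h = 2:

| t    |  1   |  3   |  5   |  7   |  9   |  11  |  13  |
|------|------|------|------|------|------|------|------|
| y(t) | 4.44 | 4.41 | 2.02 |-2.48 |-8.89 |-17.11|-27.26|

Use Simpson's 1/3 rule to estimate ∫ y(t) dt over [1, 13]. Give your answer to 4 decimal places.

-64.8533

h = 2, n = 6.
(h/3)·[y₀ + 4y₁ + 2y₂ + 4y₃ + 2y₄ + 4y₅ + y₆] = 0.666667·(-97.28) = -64.8533.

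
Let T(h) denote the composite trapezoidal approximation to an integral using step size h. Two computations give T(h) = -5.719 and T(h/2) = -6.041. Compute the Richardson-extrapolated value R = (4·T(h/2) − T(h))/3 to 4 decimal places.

R = (4·T(h/2) − T(h)) / 3 = (4·(-6.041) − (-5.719))/3 = (-18.445)/3 = -6.1483.

-6.1483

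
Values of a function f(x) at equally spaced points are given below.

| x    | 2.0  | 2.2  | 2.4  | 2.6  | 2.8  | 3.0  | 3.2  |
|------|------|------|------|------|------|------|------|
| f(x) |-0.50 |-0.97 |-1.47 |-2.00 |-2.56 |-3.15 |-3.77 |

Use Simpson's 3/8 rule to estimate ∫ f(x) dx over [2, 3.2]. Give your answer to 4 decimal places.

h = 0.2, n = 6.
(3h/8)·[y₀ + 3y₁ + 3y₂ + 2y₃ + 3y₄ + 3y₅ + y₆] = 0.075·(-32.72) = -2.4540.

-2.4540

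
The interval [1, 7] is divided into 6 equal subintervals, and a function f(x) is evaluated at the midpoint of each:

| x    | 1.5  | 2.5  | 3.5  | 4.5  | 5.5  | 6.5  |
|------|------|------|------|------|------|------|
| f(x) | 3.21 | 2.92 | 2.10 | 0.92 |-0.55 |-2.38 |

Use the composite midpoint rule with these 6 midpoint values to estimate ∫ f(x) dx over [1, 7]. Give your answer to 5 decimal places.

h = 1, n = 6.
h·[y(m₁) + y(m₂) + y(m₃) + y(m₄) + y(m₅) + y(m₆)] = 1·(6.22) = 6.22000.

6.22000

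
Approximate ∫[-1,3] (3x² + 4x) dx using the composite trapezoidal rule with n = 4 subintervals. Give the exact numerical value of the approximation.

46

h = (3 − (-1))/4 = 1.
Nodes x₀,…,x₄ = -1, 0, 1, 2, 3.
f(x) = 3x² + 4x: f₀=-1, f₁=0, f₂=7, f₃=20, f₄=39.
(h/2)·[f₀ + 2f₁ + 2f₂ + 2f₃ + f₄] = 0.5·(92) = 46.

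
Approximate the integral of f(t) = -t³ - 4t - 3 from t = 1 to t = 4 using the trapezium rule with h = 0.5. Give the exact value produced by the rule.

h = (4 − 1)/6 = 0.5.
Nodes t₀,…,t₆ = 1, 1.5, 2, 2.5, 3, 3.5, 4.
f(t) = -t³ - 4t - 3: f₀=-8, f₁=-12.375, f₂=-19, f₃=-28.625, f₄=-42, f₅=-59.875, f₆=-83.
(h/2)·[f₀ + 2f₁ + 2f₂ + 2f₃ + 2f₄ + 2f₅ + f₆] = 0.25·(-414.75) = -103.6875.

-103.6875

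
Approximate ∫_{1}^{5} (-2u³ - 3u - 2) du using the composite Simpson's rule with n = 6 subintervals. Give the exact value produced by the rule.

-356

h = (5 − 1)/6 = 0.666667.
Nodes u₀,…,u₆ = 1, 1.666667, 2.333333, 3, 3.666667, 4.333333, 5.
f(u) = -2u³ - 3u - 2: f₀=-7, f₁=-16.259259, f₂=-34.407407, f₃=-65, f₄=-111.592593, f₅=-177.740741, f₆=-267.
(h/3)·[f₀ + 4f₁ + 2f₂ + 4f₃ + 2f₄ + 4f₅ + f₆] = 0.222222·(-1602) = -356.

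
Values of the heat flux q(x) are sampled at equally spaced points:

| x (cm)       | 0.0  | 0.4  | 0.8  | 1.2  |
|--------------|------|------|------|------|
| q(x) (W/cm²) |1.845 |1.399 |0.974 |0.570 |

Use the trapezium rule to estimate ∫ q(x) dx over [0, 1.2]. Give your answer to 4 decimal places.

h = 0.4, n = 3.
(h/2)·[y₀ + 2y₁ + 2y₂ + y₃] = 0.2·(7.161) = 1.4322.

1.4322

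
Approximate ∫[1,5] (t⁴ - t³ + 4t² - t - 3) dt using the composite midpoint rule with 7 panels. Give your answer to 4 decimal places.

h = (5 − 1)/7 = 0.571429.
Midpoints m₁,…,m₇ = 1.285714, 1.857143, 2.428571, 3, 3.571429, 4.142857, 4.714286.
f(m₁)=2.933778, f(m₂)=14.428988, f(m₃)=38.625573, f(m₄)=84, f(m₅)=161.587672, f(m₆)=284.982924, f(m₇)=470.339025.
h·[f(m₁) + f(m₂) + f(m₃) + f(m₄) + f(m₅) + f(m₆) + f(m₇)] = 0.571429·(1056.897959) = 603.9417.

603.9417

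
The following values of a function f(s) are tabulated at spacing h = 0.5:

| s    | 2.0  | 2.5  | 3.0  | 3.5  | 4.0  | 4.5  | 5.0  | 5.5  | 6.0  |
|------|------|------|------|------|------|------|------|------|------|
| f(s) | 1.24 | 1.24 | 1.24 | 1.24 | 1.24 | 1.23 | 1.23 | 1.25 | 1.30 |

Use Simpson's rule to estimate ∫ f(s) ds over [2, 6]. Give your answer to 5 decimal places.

h = 0.5, n = 8.
(h/3)·[y₀ + 4y₁ + 2y₂ + 4y₃ + 2y₄ + 4y₅ + 2y₆ + 4y₇ + y₈] = 0.166667·(29.80) = 4.96667.

4.96667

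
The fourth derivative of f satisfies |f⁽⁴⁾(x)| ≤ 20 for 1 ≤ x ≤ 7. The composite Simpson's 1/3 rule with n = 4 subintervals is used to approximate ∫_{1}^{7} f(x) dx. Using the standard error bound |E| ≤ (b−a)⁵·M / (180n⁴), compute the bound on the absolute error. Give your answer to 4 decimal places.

|E| ≤ (6)⁵·20 / (180·4⁴) = 155520/46080 = 3.3750.

3.3750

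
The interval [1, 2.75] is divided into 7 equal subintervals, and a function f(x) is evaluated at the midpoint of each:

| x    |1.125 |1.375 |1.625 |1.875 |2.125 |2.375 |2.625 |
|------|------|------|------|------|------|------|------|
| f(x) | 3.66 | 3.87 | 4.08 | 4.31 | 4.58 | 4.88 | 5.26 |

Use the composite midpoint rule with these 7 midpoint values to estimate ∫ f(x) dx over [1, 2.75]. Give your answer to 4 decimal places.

h = 0.25, n = 7.
h·[y(m₁) + y(m₂) + y(m₃) + y(m₄) + y(m₅) + y(m₆) + y(m₇)] = 0.25·(30.64) = 7.6600.

7.6600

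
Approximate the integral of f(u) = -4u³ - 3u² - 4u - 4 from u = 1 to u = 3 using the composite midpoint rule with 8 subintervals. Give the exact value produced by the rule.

h = (3 − 1)/8 = 0.25.
Midpoints m₁,…,m₈ = 1.125, 1.375, 1.625, 1.875, 2.125, 2.375, 2.625, 2.875.
f(m₁)=-17.9921875, f(m₂)=-25.5703125, f(m₃)=-35.5859375, f(m₄)=-48.4140625, f(m₅)=-64.4296875, f(m₆)=-84.0078125, f(m₇)=-107.5234375, f(m₈)=-135.3515625.
h·[f(m₁) + f(m₂) + f(m₃) + f(m₄) + f(m₅) + f(m₆) + f(m₇) + f(m₈)] = 0.25·(-518.875) = -129.71875.

-129.71875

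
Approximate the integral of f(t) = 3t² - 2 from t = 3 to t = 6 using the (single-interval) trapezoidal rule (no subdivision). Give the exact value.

T = (b−a)/2 · [f(3) + f(6)] = 1.5·[25 + 106] = 196.5.

196.5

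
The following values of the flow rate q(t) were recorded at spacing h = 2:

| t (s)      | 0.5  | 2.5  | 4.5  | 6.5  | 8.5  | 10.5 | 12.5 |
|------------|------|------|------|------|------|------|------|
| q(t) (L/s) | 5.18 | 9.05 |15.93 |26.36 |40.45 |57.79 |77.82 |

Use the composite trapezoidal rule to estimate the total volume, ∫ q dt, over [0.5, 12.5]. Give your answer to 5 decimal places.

382.16000

h = 2, n = 6.
(h/2)·[y₀ + 2y₁ + 2y₂ + 2y₃ + 2y₄ + 2y₅ + y₆] = 1·(382.16) = 382.16000.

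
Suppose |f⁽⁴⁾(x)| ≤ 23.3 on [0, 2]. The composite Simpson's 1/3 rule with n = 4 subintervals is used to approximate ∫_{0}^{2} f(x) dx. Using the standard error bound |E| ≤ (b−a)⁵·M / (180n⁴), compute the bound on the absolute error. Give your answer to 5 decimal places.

|E| ≤ (2)⁵·23.3 / (180·4⁴) = 745.6/46080 = 0.01618.

0.01618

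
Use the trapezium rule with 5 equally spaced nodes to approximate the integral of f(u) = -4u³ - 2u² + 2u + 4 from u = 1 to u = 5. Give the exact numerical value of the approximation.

-692

h = (5 − 1)/4 = 1.
Nodes u₀,…,u₄ = 1, 2, 3, 4, 5.
f(u) = -4u³ - 2u² + 2u + 4: f₀=0, f₁=-32, f₂=-116, f₃=-276, f₄=-536.
(h/2)·[f₀ + 2f₁ + 2f₂ + 2f₃ + f₄] = 0.5·(-1384) = -692.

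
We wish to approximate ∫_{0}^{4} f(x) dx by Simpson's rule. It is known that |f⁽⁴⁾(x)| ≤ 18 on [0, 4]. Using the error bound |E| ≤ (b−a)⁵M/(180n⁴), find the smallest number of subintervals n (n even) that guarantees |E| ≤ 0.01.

Need 18432/(180n⁴) ≤ 0.01.
n⁴ ≥ 18432/(180·0.01) = 10240 ⇒ n ≥ 10.0595, so the smallest even n is 12. (n must be even for Simpson's rule.)

12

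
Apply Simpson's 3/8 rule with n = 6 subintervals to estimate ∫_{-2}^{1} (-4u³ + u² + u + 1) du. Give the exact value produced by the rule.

h = (1 − (-2))/6 = 0.5.
Nodes u₀,…,u₆ = -2, -1.5, -1, -0.5, 0, 0.5, 1.
f(u) = -4u³ + u² + u + 1: f₀=35, f₁=15.25, f₂=5, f₃=1.25, f₄=1, f₅=1.25, f₆=-1.
(3h/8)·[f₀ + 3f₁ + 3f₂ + 2f₃ + 3f₄ + 3f₅ + f₆] = 0.1875·(104) = 19.5.

19.5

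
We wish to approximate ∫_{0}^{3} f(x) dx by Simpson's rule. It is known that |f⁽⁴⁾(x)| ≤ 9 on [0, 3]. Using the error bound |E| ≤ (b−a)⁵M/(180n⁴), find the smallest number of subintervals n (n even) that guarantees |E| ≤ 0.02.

Need 2187/(180n⁴) ≤ 0.02.
n⁴ ≥ 2187/(180·0.02) = 607.5 ⇒ n ≥ 4.9646, so the smallest even n is 6. (n must be even for Simpson's rule.)

6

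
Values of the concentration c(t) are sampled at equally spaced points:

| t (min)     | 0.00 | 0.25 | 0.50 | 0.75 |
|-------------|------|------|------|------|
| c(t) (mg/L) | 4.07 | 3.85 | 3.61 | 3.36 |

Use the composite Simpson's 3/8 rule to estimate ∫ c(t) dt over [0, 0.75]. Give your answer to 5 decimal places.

2.79469

h = 0.25, n = 3.
(3h/8)·[y₀ + 3y₁ + 3y₂ + y₃] = 0.09375·(29.81) = 2.79469.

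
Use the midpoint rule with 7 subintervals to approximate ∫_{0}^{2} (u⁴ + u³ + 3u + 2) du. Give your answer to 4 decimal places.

20.2507

h = (2 − 0)/7 = 0.285714.
Midpoints m₁,…,m₇ = 0.142857, 0.428571, 0.714286, 1, 1.285714, 1.571429, 1.857143.
f(m₁)=2.431903, f(m₂)=3.398167, f(m₃)=4.767597, f(m₄)=7, f(m₅)=10.715119, f(m₆)=16.692628, f(m₇)=25.872137.
h·[f(m₁) + f(m₂) + f(m₃) + f(m₄) + f(m₅) + f(m₆) + f(m₇)] = 0.285714·(70.877551) = 20.2507.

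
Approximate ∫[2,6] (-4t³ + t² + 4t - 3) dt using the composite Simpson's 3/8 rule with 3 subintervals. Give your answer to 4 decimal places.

-1158.6667

h = (6 − 2)/3 = 1.333333.
Nodes t₀,…,t₃ = 2, 3.333333, 4.666667, 6.
f(t) = -4t³ + t² + 4t - 3: f₀=-23, f₁=-126.703704, f₂=-369.074074, f₃=-807.
(3h/8)·[f₀ + 3f₁ + 3f₂ + f₃] = 0.5·(-2317.333333) = -1158.6667.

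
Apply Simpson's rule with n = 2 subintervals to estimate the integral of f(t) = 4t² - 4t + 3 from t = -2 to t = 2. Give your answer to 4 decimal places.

h = (2 − (-2))/2 = 2.
Nodes t₀,…,t₂ = -2, 0, 2.
f(t) = 4t² - 4t + 3: f₀=27, f₁=3, f₂=11.
(h/3)·[f₀ + 4f₁ + f₂] = 0.666667·(50) = 33.3333.

33.3333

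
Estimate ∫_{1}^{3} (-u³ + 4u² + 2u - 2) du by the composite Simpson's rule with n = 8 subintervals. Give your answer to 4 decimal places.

18.6667

h = (3 − 1)/8 = 0.25.
Nodes u₀,…,u₈ = 1, 1.25, 1.5, 1.75, 2, 2.25, 2.5, 2.75, 3.
f(u) = -u³ + 4u² + 2u - 2: f₀=3, f₁=4.796875, f₂=6.625, f₃=8.390625, f₄=10, f₅=11.359375, f₆=12.375, f₇=12.953125, f₈=13.
(h/3)·[f₀ + 4f₁ + 2f₂ + 4f₃ + 2f₄ + 4f₅ + 2f₆ + 4f₇ + f₈] = 0.083333·(224) = 18.6667.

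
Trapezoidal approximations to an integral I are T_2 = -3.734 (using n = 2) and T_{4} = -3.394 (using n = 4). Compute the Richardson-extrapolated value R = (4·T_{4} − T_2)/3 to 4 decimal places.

R = (4·T_{4} − T_2) / 3 = (4·(-3.394) − (-3.734))/3 = (-9.842)/3 = -3.2807.

-3.2807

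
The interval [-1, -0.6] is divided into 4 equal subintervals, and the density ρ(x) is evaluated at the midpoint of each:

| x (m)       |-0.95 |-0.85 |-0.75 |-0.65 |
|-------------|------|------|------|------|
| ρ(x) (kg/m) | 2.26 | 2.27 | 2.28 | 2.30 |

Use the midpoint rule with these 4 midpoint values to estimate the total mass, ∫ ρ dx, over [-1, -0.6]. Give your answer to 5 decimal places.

0.91100

h = 0.1, n = 4.
h·[y(m₁) + y(m₂) + y(m₃) + y(m₄)] = 0.1·(9.11) = 0.91100.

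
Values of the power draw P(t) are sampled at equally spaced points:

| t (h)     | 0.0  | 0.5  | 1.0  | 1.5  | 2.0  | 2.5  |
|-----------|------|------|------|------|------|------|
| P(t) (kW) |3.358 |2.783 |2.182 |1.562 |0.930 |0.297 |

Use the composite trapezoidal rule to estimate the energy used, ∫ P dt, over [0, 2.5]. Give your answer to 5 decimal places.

h = 0.5, n = 5.
(h/2)·[y₀ + 2y₁ + 2y₂ + 2y₃ + 2y₄ + y₅] = 0.25·(18.569) = 4.64225.

4.64225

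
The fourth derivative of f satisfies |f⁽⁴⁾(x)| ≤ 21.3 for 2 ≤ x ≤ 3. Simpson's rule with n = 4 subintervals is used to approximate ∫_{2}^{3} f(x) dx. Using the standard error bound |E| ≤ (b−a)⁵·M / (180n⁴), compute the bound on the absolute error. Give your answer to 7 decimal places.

|E| ≤ (1)⁵·21.3 / (180·4⁴) = 21.3/46080 = 0.0004622.

0.0004622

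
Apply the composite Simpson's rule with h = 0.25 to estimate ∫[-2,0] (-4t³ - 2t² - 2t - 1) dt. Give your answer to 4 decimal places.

h = (0 − (-2))/8 = 0.25.
Nodes t₀,…,t₈ = -2, -1.75, -1.5, -1.25, -1, -0.75, -0.5, -0.25, 0.
f(t) = -4t³ - 2t² - 2t - 1: f₀=27, f₁=17.8125, f₂=11, f₃=6.1875, f₄=3, f₅=1.0625, f₆=0, f₇=-0.5625, f₈=-1.
(h/3)·[f₀ + 4f₁ + 2f₂ + 4f₃ + 2f₄ + 4f₅ + 2f₆ + 4f₇ + f₈] = 0.083333·(152) = 12.6667.

12.6667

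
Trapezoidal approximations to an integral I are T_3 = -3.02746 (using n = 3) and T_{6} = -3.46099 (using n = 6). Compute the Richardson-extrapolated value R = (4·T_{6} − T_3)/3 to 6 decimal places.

R = (4·T_{6} − T_3) / 3 = (4·(-3.46099) − (-3.02746))/3 = (-10.81650)/3 = -3.605500.

-3.605500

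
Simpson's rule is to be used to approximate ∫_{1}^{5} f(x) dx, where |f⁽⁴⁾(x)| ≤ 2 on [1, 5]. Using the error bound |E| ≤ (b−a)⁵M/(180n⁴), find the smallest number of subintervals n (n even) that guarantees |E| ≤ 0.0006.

Need 2048/(180n⁴) ≤ 0.0006.
n⁴ ≥ 2048/(180·0.0006) = 18963 ⇒ n ≥ 11.7348, so the smallest even n is 12. (n must be even for Simpson's rule.)

12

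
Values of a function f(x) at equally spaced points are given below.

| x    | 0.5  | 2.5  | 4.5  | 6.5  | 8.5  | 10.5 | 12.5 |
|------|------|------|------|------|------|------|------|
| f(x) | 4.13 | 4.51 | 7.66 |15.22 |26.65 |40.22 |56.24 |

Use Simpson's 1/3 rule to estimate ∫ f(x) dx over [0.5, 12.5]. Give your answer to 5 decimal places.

h = 2, n = 6.
(h/3)·[y₀ + 4y₁ + 2y₂ + 4y₃ + 2y₄ + 4y₅ + y₆] = 0.666667·(368.79) = 245.86000.

245.86000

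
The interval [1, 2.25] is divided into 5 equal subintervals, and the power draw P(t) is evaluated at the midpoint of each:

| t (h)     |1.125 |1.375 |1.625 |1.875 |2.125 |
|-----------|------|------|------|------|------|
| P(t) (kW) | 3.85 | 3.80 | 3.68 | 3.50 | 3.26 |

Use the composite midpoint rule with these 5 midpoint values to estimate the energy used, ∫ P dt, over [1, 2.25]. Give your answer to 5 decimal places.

4.52250

h = 0.25, n = 5.
h·[y(m₁) + y(m₂) + y(m₃) + y(m₄) + y(m₅)] = 0.25·(18.09) = 4.52250.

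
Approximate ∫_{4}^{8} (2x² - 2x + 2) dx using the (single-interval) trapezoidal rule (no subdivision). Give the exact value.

280

T = (b−a)/2 · [f(4) + f(8)] = 2·[26 + 114] = 280.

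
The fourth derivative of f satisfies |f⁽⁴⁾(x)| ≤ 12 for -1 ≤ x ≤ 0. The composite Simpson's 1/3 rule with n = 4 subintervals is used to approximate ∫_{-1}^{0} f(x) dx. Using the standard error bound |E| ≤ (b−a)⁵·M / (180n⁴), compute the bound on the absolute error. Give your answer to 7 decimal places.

0.0002604

|E| ≤ (1)⁵·12 / (180·4⁴) = 12/46080 = 0.0002604.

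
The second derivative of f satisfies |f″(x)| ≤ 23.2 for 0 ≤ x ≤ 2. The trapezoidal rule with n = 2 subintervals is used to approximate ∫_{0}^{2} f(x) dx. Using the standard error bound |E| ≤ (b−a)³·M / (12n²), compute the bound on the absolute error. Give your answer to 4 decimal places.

|E| ≤ (2)³·23.2 / (12·2²) = 185.6/48 = 3.8667.

3.8667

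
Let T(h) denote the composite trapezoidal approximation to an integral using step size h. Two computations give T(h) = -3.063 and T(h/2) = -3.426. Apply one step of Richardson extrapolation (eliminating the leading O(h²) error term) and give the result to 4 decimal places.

-3.5470

R = (4·T(h/2) − T(h)) / 3 = (4·(-3.426) − (-3.063))/3 = (-10.641)/3 = -3.5470.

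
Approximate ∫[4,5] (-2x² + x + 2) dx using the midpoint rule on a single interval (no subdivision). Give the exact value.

-34

M = (b−a)·f(4.5) = 1·(-34) = -34.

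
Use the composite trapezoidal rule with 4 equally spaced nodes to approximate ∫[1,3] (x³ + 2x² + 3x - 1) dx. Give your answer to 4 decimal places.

48.5185

h = (3 − 1)/3 = 0.666667.
Nodes x₀,…,x₃ = 1, 1.666667, 2.333333, 3.
f(x) = x³ + 2x² + 3x - 1: f₀=5, f₁=14.185185, f₂=29.592593, f₃=53.
(h/2)·[f₀ + 2f₁ + 2f₂ + f₃] = 0.333333·(145.555556) = 48.5185.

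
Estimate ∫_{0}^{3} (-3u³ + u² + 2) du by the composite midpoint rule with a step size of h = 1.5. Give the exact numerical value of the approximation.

h = (3 − 0)/2 = 1.5.
Midpoints m₁,…,m₂ = 0.75, 2.25.
f(m₁)=1.296875, f(m₂)=-27.109375.
h·[f(m₁) + f(m₂)] = 1.5·(-25.8125) = -38.71875.

-38.71875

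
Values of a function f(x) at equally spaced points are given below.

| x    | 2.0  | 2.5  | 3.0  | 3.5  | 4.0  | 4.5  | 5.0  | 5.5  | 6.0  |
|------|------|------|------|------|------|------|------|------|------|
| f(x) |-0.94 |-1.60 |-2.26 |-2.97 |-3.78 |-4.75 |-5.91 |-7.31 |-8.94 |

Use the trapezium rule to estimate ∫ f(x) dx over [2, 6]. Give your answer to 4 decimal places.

h = 0.5, n = 8.
(h/2)·[y₀ + 2y₁ + 2y₂ + 2y₃ + 2y₄ + 2y₅ + 2y₆ + 2y₇ + y₈] = 0.25·(-67.04) = -16.7600.

-16.7600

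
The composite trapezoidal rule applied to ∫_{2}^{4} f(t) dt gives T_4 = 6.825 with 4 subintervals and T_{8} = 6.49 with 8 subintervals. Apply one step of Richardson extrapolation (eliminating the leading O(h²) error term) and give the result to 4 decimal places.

R = (4·T_{8} − T_4) / 3 = (4·6.49 − 6.825)/3 = (19.135)/3 = 6.3783.

6.3783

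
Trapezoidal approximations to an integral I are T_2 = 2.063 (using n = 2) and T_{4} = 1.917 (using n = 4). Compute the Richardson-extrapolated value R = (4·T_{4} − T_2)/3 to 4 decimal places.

R = (4·T_{4} − T_2) / 3 = (4·1.917 − 2.063)/3 = (5.605)/3 = 1.8683.

1.8683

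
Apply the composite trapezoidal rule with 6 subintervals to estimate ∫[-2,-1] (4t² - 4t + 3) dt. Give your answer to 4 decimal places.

h = (-1 − (-2))/6 = 0.166667.
Nodes t₀,…,t₆ = -2, -1.833333, -1.666667, -1.5, -1.333333, -1.166667, -1.
f(t) = 4t² - 4t + 3: f₀=27, f₁=23.777778, f₂=20.777778, f₃=18, f₄=15.444444, f₅=13.111111, f₆=11.
(h/2)·[f₀ + 2f₁ + 2f₂ + 2f₃ + 2f₄ + 2f₅ + f₆] = 0.083333·(220.222222) = 18.3519.

18.3519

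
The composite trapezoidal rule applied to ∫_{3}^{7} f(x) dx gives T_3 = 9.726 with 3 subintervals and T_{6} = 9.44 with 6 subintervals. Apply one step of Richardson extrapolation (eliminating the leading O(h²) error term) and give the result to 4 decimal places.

9.3447

R = (4·T_{6} − T_3) / 3 = (4·9.44 − 9.726)/3 = (28.034)/3 = 9.3447.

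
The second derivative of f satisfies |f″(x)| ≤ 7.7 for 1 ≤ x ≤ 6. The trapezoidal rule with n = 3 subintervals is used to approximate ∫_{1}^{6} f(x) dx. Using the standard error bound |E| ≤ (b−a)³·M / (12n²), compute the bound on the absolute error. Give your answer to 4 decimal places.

8.9120

|E| ≤ (5)³·7.7 / (12·3²) = 962.5/108 = 8.9120.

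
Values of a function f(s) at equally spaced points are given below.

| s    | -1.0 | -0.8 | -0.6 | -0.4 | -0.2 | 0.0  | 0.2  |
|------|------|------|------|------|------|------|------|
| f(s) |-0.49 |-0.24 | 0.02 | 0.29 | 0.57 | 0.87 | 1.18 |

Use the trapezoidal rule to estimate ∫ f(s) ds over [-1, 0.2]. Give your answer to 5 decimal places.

0.37100

h = 0.2, n = 6.
(h/2)·[y₀ + 2y₁ + 2y₂ + 2y₃ + 2y₄ + 2y₅ + y₆] = 0.1·(3.71) = 0.37100.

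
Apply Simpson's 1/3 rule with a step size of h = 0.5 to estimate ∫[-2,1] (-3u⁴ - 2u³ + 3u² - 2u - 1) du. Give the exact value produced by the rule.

-3.375

h = (1 − (-2))/6 = 0.5.
Nodes u₀,…,u₆ = -2, -1.5, -1, -0.5, 0, 0.5, 1.
f(u) = -3u⁴ - 2u³ + 3u² - 2u - 1: f₀=-17, f₁=0.3125, f₂=3, f₃=0.8125, f₄=-1, f₅=-1.6875, f₆=-5.
(h/3)·[f₀ + 4f₁ + 2f₂ + 4f₃ + 2f₄ + 4f₅ + f₆] = 0.166667·(-20.25) = -3.375.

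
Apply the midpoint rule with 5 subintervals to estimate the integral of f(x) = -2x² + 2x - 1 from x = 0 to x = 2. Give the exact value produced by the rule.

h = (2 − 0)/5 = 0.4.
Midpoints m₁,…,m₅ = 0.2, 0.6, 1, 1.4, 1.8.
f(m₁)=-0.68, f(m₂)=-0.52, f(m₃)=-1, f(m₄)=-2.12, f(m₅)=-3.88.
h·[f(m₁) + f(m₂) + f(m₃) + f(m₄) + f(m₅)] = 0.4·(-8.2) = -3.28.

-3.28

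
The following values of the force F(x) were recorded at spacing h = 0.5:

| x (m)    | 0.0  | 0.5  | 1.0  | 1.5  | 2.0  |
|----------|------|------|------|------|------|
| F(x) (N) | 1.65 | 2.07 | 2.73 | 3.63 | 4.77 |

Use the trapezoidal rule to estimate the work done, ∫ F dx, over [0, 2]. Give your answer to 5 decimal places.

h = 0.5, n = 4.
(h/2)·[y₀ + 2y₁ + 2y₂ + 2y₃ + y₄] = 0.25·(23.28) = 5.82000.

5.82000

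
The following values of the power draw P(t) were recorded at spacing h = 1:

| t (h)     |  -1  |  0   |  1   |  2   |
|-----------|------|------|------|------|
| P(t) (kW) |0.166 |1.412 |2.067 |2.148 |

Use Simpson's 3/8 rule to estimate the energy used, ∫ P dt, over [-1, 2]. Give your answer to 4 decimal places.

h = 1, n = 3.
(3h/8)·[y₀ + 3y₁ + 3y₂ + y₃] = 0.375·(12.751) = 4.7816.

4.7816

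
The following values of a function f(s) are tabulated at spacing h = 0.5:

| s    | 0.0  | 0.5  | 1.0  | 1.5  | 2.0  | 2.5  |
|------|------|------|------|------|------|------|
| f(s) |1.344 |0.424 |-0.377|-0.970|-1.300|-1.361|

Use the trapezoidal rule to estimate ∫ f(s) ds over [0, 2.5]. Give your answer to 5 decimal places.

-1.11575

h = 0.5, n = 5.
(h/2)·[y₀ + 2y₁ + 2y₂ + 2y₃ + 2y₄ + y₅] = 0.25·(-4.463) = -1.11575.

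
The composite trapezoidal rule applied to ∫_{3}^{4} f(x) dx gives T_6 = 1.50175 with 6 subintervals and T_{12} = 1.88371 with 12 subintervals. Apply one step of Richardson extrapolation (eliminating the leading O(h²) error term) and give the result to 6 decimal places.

R = (4·T_{12} − T_6) / 3 = (4·1.88371 − 1.50175)/3 = (6.03309)/3 = 2.011030.

2.011030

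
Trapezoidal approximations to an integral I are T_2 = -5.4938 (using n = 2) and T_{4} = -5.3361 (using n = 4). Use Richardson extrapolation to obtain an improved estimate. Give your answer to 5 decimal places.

R = (4·T_{4} − T_2) / 3 = (4·(-5.3361) − (-5.4938))/3 = (-15.8506)/3 = -5.28353.

-5.28353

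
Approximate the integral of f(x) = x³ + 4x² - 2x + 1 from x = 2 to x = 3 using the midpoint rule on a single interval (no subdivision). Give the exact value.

36.625

M = (b−a)·f(2.5) = 1·(36.625) = 36.625.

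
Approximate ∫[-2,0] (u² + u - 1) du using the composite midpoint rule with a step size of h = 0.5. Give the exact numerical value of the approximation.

h = (0 − (-2))/4 = 0.5.
Midpoints m₁,…,m₄ = -1.75, -1.25, -0.75, -0.25.
f(m₁)=0.3125, f(m₂)=-0.6875, f(m₃)=-1.1875, f(m₄)=-1.1875.
h·[f(m₁) + f(m₂) + f(m₃) + f(m₄)] = 0.5·(-2.75) = -1.375.

-1.375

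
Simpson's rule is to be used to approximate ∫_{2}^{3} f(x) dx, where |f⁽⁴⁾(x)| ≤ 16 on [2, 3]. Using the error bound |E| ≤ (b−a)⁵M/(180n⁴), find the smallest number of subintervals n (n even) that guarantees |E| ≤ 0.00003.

Need 16/(180n⁴) ≤ 0.00003.
n⁴ ≥ 16/(180·0.00003) = 2962.96 ⇒ n ≥ 7.3779, so the smallest even n is 8. (n must be even for Simpson's rule.)

8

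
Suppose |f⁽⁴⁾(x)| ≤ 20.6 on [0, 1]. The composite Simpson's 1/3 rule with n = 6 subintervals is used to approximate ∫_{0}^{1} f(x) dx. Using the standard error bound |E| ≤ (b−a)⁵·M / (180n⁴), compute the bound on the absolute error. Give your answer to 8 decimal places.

|E| ≤ (1)⁵·20.6 / (180·6⁴) = 20.6/233280 = 0.00008831.

0.00008831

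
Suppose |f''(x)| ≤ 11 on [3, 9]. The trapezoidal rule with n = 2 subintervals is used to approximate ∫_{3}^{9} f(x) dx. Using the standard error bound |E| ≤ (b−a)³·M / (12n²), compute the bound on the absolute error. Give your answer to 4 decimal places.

|E| ≤ (6)³·11 / (12·2²) = 2376/48 = 49.5000.

49.5000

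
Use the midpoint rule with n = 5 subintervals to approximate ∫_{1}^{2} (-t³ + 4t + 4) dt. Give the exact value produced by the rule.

6.265

h = (2 − 1)/5 = 0.2.
Midpoints m₁,…,m₅ = 1.1, 1.3, 1.5, 1.7, 1.9.
f(m₁)=7.069, f(m₂)=7.003, f(m₃)=6.625, f(m₄)=5.887, f(m₅)=4.741.
h·[f(m₁) + f(m₂) + f(m₃) + f(m₄) + f(m₅)] = 0.2·(31.325) = 6.265.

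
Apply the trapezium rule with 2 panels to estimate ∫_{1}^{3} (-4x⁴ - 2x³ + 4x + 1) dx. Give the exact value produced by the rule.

-254

h = (3 − 1)/2 = 1.
Nodes x₀,…,x₂ = 1, 2, 3.
f(x) = -4x⁴ - 2x³ + 4x + 1: f₀=-1, f₁=-71, f₂=-365.
(h/2)·[f₀ + 2f₁ + f₂] = 0.5·(-508) = -254.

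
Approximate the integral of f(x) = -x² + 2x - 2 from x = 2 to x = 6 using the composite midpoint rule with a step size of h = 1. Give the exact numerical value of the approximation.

h = (6 − 2)/4 = 1.
Midpoints m₁,…,m₄ = 2.5, 3.5, 4.5, 5.5.
f(m₁)=-3.25, f(m₂)=-7.25, f(m₃)=-13.25, f(m₄)=-21.25.
h·[f(m₁) + f(m₂) + f(m₃) + f(m₄)] = 1·(-45) = -45.

-45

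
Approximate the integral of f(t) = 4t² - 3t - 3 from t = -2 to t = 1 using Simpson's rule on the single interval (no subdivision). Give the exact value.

S = (b−a)/6 · [f(-2) + 4f(-0.5) + f(1)] = 0.5·[19 + 4·(-0.5) + (-2)] = 7.5.

7.5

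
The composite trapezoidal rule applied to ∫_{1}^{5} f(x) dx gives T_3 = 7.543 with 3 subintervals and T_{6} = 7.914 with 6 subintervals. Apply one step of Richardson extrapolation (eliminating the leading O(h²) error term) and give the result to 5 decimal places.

8.03767

R = (4·T_{6} − T_3) / 3 = (4·7.914 − 7.543)/3 = (24.113)/3 = 8.03767.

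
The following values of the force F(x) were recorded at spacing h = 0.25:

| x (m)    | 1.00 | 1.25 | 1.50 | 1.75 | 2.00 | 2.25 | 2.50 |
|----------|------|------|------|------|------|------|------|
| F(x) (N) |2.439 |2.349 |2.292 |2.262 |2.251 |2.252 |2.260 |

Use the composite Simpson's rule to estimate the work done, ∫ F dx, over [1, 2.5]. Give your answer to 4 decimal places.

h = 0.25, n = 6.
(h/3)·[y₀ + 4y₁ + 2y₂ + 4y₃ + 2y₄ + 4y₅ + y₆] = 0.083333·(41.237) = 3.4364.

3.4364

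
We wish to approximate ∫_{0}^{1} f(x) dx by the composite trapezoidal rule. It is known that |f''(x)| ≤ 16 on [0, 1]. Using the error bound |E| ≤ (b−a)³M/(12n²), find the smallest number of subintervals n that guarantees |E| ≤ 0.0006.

48

Need 16/(12n²) ≤ 0.0006.
n² ≥ 16/(12·0.0006) = 2222.22 ⇒ n ≥ 47.1405, so the smallest n is 48.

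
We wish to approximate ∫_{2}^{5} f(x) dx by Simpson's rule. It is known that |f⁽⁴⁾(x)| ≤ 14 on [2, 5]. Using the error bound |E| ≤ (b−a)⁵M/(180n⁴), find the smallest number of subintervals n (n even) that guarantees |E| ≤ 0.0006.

14

Need 3402/(180n⁴) ≤ 0.0006.
n⁴ ≥ 3402/(180·0.0006) = 31500 ⇒ n ≥ 13.3223, so the smallest even n is 14. (n must be even for Simpson's rule.)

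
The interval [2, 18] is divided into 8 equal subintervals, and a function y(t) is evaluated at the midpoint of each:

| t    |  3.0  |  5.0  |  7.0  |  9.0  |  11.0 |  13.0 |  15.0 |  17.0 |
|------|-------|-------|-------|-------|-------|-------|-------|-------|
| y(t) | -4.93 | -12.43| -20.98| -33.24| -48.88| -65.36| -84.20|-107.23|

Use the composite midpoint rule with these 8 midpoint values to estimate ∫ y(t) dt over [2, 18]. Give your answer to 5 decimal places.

-754.50000

h = 2, n = 8.
h·[y(m₁) + y(m₂) + y(m₃) + y(m₄) + y(m₅) + y(m₆) + y(m₇) + y(m₈)] = 2·(-377.25) = -754.50000.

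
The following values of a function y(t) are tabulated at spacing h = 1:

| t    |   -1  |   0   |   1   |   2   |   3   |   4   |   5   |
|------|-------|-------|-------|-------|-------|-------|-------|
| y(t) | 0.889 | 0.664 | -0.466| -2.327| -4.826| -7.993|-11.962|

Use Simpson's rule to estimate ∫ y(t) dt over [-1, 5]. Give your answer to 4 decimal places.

h = 1, n = 6.
(h/3)·[y₀ + 4y₁ + 2y₂ + 4y₃ + 2y₄ + 4y₅ + y₆] = 0.333333·(-60.281) = -20.0937.

-20.0937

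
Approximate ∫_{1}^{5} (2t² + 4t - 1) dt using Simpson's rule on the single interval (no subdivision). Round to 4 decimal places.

S = (b−a)/6 · [f(1) + 4f(3) + f(5)] = 0.666667·[5 + 4·29 + 69] = 126.6667.

126.6667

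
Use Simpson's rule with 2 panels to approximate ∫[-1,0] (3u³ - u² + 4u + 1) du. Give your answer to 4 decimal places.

-2.0833

h = (0 − (-1))/2 = 0.5.
Nodes u₀,…,u₂ = -1, -0.5, 0.
f(u) = 3u³ - u² + 4u + 1: f₀=-7, f₁=-1.625, f₂=1.
(h/3)·[f₀ + 4f₁ + f₂] = 0.166667·(-12.5) = -2.0833.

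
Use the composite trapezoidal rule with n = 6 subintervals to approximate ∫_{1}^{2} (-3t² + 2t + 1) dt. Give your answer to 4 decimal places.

-3.0139

h = (2 − 1)/6 = 0.166667.
Nodes t₀,…,t₆ = 1, 1.166667, 1.333333, 1.5, 1.666667, 1.833333, 2.
f(t) = -3t² + 2t + 1: f₀=0, f₁=-0.75, f₂=-1.666667, f₃=-2.75, f₄=-4, f₅=-5.416667, f₆=-7.
(h/2)·[f₀ + 2f₁ + 2f₂ + 2f₃ + 2f₄ + 2f₅ + f₆] = 0.083333·(-36.166667) = -3.0139.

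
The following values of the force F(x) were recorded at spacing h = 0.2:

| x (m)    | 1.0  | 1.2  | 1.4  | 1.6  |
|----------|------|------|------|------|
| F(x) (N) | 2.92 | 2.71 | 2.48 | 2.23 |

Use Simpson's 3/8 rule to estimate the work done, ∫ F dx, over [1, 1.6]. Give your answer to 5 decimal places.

1.55400

h = 0.2, n = 3.
(3h/8)·[y₀ + 3y₁ + 3y₂ + y₃] = 0.075·(20.72) = 1.55400.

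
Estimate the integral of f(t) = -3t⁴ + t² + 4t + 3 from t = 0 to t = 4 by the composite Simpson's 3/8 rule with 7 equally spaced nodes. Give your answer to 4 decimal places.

-549.7778

h = (4 − 0)/6 = 0.666667.
Nodes t₀,…,t₆ = 0, 0.666667, 1.333333, 2, 2.666667, 3.333333, 4.
f(t) = -3t⁴ + t² + 4t + 3: f₀=3, f₁=5.518519, f₂=0.629630, f₃=-33, f₄=-130.925926, f₅=-342.925926, f₆=-733.
(3h/8)·[f₀ + 3f₁ + 3f₂ + 2f₃ + 3f₄ + 3f₅ + f₆] = 0.25·(-2199.111111) = -549.7778.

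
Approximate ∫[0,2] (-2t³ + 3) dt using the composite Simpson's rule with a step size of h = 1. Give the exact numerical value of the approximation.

h = (2 − 0)/2 = 1.
Nodes t₀,…,t₂ = 0, 1, 2.
f(t) = -2t³ + 3: f₀=3, f₁=1, f₂=-13.
(h/3)·[f₀ + 4f₁ + f₂] = 0.333333·(-6) = -2.

-2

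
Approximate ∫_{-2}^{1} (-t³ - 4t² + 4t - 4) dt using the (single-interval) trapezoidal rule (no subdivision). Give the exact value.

-37.5

T = (b−a)/2 · [f(-2) + f(1)] = 1.5·[(-20) + (-5)] = -37.5.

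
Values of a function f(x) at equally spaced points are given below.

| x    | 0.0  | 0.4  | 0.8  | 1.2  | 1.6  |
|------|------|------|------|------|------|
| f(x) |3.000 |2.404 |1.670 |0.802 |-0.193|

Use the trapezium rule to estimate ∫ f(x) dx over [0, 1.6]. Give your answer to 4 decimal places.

2.5118

h = 0.4, n = 4.
(h/2)·[y₀ + 2y₁ + 2y₂ + 2y₃ + y₄] = 0.2·(12.559) = 2.5118.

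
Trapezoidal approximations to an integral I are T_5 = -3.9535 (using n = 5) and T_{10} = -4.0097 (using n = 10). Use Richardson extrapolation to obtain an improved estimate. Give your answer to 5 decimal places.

R = (4·T_{10} − T_5) / 3 = (4·(-4.0097) − (-3.9535))/3 = (-12.0853)/3 = -4.02843.

-4.02843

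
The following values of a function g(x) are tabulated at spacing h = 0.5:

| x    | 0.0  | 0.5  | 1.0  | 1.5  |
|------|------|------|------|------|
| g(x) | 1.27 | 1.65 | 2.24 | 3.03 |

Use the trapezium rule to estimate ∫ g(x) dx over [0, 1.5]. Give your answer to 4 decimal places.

h = 0.5, n = 3.
(h/2)·[y₀ + 2y₁ + 2y₂ + y₃] = 0.25·(12.08) = 3.0200.

3.0200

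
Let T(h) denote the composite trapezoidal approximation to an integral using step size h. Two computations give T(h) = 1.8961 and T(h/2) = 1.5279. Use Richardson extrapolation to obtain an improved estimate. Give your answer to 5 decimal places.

R = (4·T(h/2) − T(h)) / 3 = (4·1.5279 − 1.8961)/3 = (4.2155)/3 = 1.40517.

1.40517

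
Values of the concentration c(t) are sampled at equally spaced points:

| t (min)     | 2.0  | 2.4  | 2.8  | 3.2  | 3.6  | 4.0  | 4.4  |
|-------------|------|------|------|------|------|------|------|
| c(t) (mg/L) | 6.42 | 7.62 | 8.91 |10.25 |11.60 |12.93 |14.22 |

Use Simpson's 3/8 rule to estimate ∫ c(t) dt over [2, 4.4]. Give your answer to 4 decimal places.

h = 0.4, n = 6.
(3h/8)·[y₀ + 3y₁ + 3y₂ + 2y₃ + 3y₄ + 3y₅ + y₆] = 0.15·(164.32) = 24.6480.

24.6480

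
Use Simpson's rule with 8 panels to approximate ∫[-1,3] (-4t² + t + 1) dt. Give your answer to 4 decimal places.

-29.3333

h = (3 − (-1))/8 = 0.5.
Nodes t₀,…,t₈ = -1, -0.5, 0, 0.5, 1, 1.5, 2, 2.5, 3.
f(t) = -4t² + t + 1: f₀=-4, f₁=-0.5, f₂=1, f₃=0.5, f₄=-2, f₅=-6.5, f₆=-13, f₇=-21.5, f₈=-32.
(h/3)·[f₀ + 4f₁ + 2f₂ + 4f₃ + 2f₄ + 4f₅ + 2f₆ + 4f₇ + f₈] = 0.166667·(-176) = -29.3333.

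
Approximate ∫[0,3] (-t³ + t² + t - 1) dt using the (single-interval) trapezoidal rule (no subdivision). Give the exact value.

T = (b−a)/2 · [f(0) + f(3)] = 1.5·[(-1) + (-16)] = -25.5.

-25.5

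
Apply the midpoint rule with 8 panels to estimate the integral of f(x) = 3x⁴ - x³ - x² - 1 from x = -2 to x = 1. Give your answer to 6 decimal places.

16.904800

h = (1 − (-2))/8 = 0.375.
Midpoints m₁,…,m₈ = -1.8125, -1.4375, -1.0625, -0.6875, -0.3125, 0.0625, 0.4375, 0.8125.
f(m₁)=34.0459442138671875, f(m₂)=12.7141571044921875, f(m₃)=2.8938446044921875, f(m₄)=-0.4774932861328125, f(m₅)=-1.0385284423828125, f(m₆)=-1.0041046142578125, f(m₇)=-1.1652374267578125, f(m₈)=-0.8891143798828125.
h·[f(m₁) + f(m₂) + f(m₃) + f(m₄) + f(m₅) + f(m₆) + f(m₇) + f(m₈)] = 0.375·(45.0794677734375) = 16.904800.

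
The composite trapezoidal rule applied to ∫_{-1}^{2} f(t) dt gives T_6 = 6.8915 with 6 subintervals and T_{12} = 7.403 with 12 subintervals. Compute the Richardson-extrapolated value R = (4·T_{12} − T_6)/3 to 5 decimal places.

7.57350

R = (4·T_{12} − T_6) / 3 = (4·7.403 − 6.8915)/3 = (22.7205)/3 = 7.57350.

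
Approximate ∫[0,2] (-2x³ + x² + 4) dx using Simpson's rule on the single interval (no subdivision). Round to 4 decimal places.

2.6667

S = (b−a)/6 · [f(0) + 4f(1) + f(2)] = 0.333333·[4 + 4·3 + (-8)] = 2.6667.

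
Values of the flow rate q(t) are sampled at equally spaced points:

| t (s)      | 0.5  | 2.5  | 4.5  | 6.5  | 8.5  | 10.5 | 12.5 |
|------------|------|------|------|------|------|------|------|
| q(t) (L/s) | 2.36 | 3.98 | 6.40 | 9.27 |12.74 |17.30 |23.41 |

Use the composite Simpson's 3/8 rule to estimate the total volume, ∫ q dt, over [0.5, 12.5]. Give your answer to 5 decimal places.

h = 2, n = 6.
(3h/8)·[y₀ + 3y₁ + 3y₂ + 2y₃ + 3y₄ + 3y₅ + y₆] = 0.75·(165.57) = 124.17750.

124.17750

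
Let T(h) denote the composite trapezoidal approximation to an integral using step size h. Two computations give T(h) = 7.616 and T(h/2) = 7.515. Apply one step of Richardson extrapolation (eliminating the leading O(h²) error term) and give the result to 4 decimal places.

7.4813

R = (4·T(h/2) − T(h)) / 3 = (4·7.515 − 7.616)/3 = (22.444)/3 = 7.4813.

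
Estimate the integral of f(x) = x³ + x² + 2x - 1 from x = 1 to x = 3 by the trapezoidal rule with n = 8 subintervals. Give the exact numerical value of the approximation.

34.8125

h = (3 − 1)/8 = 0.25.
Nodes x₀,…,x₈ = 1, 1.25, 1.5, 1.75, 2, 2.25, 2.5, 2.75, 3.
f(x) = x³ + x² + 2x - 1: f₀=3, f₁=5.015625, f₂=7.625, f₃=10.921875, f₄=15, f₅=19.953125, f₆=25.875, f₇=32.859375, f₈=41.
(h/2)·[f₀ + 2f₁ + 2f₂ + 2f₃ + 2f₄ + 2f₅ + 2f₆ + 2f₇ + f₈] = 0.125·(278.5) = 34.8125.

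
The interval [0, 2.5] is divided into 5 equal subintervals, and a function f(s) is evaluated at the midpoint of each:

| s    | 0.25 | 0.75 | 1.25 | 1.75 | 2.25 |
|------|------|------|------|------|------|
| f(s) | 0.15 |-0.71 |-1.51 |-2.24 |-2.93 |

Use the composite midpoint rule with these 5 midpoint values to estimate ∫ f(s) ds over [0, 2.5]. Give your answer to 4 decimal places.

h = 0.5, n = 5.
h·[y(m₁) + y(m₂) + y(m₃) + y(m₄) + y(m₅)] = 0.5·(-7.24) = -3.6200.

-3.6200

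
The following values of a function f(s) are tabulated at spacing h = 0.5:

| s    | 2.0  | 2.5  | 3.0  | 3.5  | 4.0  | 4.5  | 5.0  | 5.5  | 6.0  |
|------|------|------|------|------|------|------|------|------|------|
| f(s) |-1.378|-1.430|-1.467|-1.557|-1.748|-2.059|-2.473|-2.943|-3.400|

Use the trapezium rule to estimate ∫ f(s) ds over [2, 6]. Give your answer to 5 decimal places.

h = 0.5, n = 8.
(h/2)·[y₀ + 2y₁ + 2y₂ + 2y₃ + 2y₄ + 2y₅ + 2y₆ + 2y₇ + y₈] = 0.25·(-32.132) = -8.03300.

-8.03300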